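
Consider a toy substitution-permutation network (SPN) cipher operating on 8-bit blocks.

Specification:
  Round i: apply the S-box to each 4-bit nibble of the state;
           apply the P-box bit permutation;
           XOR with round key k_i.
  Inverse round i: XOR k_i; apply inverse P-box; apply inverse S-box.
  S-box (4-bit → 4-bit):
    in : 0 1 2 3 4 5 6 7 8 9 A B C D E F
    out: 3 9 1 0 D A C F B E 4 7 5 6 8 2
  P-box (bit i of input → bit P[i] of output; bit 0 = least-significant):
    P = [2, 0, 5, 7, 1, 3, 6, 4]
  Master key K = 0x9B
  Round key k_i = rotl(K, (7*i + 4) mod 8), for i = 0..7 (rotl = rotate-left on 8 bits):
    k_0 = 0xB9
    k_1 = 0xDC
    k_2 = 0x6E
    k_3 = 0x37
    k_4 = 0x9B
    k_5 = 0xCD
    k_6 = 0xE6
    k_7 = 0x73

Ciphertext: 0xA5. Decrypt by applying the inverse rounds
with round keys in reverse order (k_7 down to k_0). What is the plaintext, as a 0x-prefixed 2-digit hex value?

s_0 = ciphertext = 0xA5
s_1 = InvRound(s_0, k_7) = 0x41
s_2 = InvRound(s_1, k_6) = 0x27
s_3 = InvRound(s_2, k_5) = 0xB6
s_4 = InvRound(s_3, k_4) = 0xFB
s_5 = InvRound(s_4, k_3) = 0xD1
s_6 = InvRound(s_5, k_2) = 0x87
s_7 = InvRound(s_6, k_1) = 0x7F
s_8 = InvRound(s_7, k_0) = 0xC1

0xC1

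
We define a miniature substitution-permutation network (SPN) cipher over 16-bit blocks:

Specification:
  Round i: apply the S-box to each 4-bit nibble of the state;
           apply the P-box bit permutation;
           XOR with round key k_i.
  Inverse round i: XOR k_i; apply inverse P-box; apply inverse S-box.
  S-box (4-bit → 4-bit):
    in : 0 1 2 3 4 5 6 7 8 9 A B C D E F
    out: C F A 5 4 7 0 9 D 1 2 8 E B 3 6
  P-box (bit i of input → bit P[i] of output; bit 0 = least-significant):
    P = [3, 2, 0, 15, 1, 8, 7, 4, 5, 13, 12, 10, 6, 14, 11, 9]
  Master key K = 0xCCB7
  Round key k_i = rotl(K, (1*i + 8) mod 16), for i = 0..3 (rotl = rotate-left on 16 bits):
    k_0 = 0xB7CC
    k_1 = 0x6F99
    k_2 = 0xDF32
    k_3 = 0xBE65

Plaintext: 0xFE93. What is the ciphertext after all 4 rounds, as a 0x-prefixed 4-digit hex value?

0xDE2D

s_0 = plaintext = 0xFE93
s_1 = Round(s_0, k_0) = 0xDFE7
s_2 = Round(s_1, k_1) = 0x9CD3
s_3 = Round(s_2, k_2) = 0xEA69
s_4 = Round(s_3, k_3) = 0xDE2D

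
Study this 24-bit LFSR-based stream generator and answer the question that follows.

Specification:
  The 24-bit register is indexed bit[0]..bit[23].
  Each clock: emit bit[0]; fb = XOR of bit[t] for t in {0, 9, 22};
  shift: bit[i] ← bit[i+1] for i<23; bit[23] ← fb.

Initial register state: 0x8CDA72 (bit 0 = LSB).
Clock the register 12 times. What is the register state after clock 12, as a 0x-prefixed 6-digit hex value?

reg_0 = 0x8CDA72
clock 1: out=0, reg = 0xC66D39
clock 2: out=1, reg = 0x63369C
clock 3: out=0, reg = 0x319B4E
clock 4: out=0, reg = 0x98CDA7
clock 5: out=1, reg = 0xCC66D3
clock 6: out=1, reg = 0xE63369
clock 7: out=1, reg = 0xF319B4
clock 8: out=0, reg = 0xF98CDA
clock 9: out=0, reg = 0xFCC66D
clock 10: out=1, reg = 0xFE6336
clock 11: out=0, reg = 0x7F319B
clock 12: out=1, reg = 0x3F98CD

0x3F98CD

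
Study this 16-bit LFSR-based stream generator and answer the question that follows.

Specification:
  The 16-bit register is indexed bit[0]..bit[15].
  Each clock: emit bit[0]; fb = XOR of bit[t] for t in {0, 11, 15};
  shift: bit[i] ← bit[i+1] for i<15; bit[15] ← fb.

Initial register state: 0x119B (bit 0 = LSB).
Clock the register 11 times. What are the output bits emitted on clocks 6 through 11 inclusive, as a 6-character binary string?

001100

reg_0 = 0x119B
clock 1: out=1, reg = 0x88CD
clock 2: out=1, reg = 0xC466
clock 3: out=0, reg = 0xE233
clock 4: out=1, reg = 0x7119
clock 5: out=1, reg = 0xB88C
clock 6: out=0, reg = 0x5C46
clock 7: out=0, reg = 0xAE23
clock 8: out=1, reg = 0xD711
clock 9: out=1, reg = 0x6B88
clock 10: out=0, reg = 0xB5C4
clock 11: out=0, reg = 0xDAE2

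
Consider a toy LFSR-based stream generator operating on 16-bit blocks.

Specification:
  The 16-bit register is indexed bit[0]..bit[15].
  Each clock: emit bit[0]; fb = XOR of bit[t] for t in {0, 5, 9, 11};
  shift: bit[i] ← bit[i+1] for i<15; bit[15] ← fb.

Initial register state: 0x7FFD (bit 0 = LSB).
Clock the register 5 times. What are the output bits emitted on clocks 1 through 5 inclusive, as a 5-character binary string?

10111

reg_0 = 0x7FFD
clock 1: out=1, reg = 0x3FFE
clock 2: out=0, reg = 0x9FFF
clock 3: out=1, reg = 0x4FFF
clock 4: out=1, reg = 0x27FF
clock 5: out=1, reg = 0x93FF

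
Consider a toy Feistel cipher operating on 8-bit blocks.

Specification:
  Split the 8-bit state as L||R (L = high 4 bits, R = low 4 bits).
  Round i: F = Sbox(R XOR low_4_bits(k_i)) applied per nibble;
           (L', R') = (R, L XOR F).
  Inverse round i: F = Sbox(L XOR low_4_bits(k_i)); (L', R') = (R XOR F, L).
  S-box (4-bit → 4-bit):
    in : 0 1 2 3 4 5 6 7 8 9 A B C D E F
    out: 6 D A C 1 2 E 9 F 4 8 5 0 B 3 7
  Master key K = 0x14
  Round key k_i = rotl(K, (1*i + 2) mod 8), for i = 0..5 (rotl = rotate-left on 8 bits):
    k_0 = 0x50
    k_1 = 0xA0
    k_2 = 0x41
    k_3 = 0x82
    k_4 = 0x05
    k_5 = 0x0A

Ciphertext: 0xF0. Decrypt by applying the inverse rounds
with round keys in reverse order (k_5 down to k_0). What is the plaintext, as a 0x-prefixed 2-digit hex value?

0x03

s_0 = ciphertext = 0xF0
s_1 = InvRound(s_0, k_5) = 0x2F
s_2 = InvRound(s_1, k_4) = 0x62
s_3 = InvRound(s_2, k_3) = 0x36
s_4 = InvRound(s_3, k_2) = 0xC3
s_5 = InvRound(s_4, k_1) = 0x3C
s_6 = InvRound(s_5, k_0) = 0x03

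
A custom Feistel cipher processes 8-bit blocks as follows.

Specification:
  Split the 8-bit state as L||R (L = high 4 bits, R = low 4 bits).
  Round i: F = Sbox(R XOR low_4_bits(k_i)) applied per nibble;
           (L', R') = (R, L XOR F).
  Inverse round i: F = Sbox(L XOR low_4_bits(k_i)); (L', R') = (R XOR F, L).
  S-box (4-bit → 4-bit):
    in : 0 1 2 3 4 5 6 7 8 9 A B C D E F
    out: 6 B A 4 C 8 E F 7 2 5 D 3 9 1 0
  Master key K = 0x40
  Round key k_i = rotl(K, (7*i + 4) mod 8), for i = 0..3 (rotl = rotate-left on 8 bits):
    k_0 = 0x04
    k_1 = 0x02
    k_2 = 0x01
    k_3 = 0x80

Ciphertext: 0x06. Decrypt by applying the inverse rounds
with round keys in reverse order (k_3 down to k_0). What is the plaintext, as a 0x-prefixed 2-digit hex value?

0x52

s_0 = ciphertext = 0x06
s_1 = InvRound(s_0, k_3) = 0x00
s_2 = InvRound(s_1, k_2) = 0xB0
s_3 = InvRound(s_2, k_1) = 0x2B
s_4 = InvRound(s_3, k_0) = 0x52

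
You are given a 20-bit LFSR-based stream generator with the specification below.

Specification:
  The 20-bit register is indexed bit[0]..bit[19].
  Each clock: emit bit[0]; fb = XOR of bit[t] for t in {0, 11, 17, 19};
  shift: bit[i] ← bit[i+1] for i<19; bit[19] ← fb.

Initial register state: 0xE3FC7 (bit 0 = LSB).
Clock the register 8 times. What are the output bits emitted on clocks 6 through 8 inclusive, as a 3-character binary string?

reg_0 = 0xE3FC7
clock 1: out=1, reg = 0x71FE3
clock 2: out=1, reg = 0xB8FF1
clock 3: out=1, reg = 0x5C7F8
clock 4: out=0, reg = 0x2E3FC
clock 5: out=0, reg = 0x971FE
clock 6: out=0, reg = 0xCB8FF
clock 7: out=1, reg = 0xE5C7F
clock 8: out=1, reg = 0x72E3F

011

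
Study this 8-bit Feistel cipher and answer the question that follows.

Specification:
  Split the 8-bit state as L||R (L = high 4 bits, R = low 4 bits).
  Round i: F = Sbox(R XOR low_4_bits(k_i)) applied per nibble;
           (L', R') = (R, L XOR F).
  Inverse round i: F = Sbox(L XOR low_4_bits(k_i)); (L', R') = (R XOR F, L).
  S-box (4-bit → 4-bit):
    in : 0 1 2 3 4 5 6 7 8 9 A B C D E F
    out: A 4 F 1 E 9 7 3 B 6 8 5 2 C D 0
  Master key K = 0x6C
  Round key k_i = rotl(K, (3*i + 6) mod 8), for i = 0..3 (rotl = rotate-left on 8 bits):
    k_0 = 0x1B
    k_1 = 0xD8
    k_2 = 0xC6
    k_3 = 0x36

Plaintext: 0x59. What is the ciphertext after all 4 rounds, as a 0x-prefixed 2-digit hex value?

0x01

s_0 = plaintext = 0x59
s_1 = Round(s_0, k_0) = 0x9A
s_2 = Round(s_1, k_1) = 0xA6
s_3 = Round(s_2, k_2) = 0x60
s_4 = Round(s_3, k_3) = 0x01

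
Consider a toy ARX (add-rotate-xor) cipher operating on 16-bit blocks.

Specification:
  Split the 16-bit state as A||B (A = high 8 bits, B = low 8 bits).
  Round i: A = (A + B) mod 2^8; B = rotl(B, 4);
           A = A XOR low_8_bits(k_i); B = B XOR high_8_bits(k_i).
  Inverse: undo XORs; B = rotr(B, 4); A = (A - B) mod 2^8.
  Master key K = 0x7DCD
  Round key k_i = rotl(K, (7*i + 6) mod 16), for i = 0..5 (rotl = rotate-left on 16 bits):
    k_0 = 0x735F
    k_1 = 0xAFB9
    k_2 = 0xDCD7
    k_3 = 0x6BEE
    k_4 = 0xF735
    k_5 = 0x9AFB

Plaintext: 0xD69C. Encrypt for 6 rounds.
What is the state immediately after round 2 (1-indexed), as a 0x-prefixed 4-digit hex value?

0x5E04

s_0 = plaintext = 0xD69C
s_1 = Round(s_0, k_0) = 0x2DBA
s_2 = Round(s_1, k_1) = 0x5E04
s_3 = Round(s_2, k_2) = 0xB59C
s_4 = Round(s_3, k_3) = 0xBFA2
s_5 = Round(s_4, k_4) = 0x54DD
s_6 = Round(s_5, k_5) = 0xCA47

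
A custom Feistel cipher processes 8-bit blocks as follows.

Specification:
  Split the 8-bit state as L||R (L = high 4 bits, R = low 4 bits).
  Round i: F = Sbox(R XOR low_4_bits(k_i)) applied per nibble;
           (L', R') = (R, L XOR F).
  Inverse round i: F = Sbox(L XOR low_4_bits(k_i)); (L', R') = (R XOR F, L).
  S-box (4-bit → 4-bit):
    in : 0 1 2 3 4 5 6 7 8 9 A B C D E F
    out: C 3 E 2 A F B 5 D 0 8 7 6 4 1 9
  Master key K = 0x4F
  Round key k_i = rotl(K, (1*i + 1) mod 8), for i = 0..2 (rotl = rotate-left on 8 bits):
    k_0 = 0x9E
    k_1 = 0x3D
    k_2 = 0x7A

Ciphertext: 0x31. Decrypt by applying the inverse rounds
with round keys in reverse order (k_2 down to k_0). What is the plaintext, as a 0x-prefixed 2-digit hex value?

s_0 = ciphertext = 0x31
s_1 = InvRound(s_0, k_2) = 0x13
s_2 = InvRound(s_1, k_1) = 0x51
s_3 = InvRound(s_2, k_0) = 0x65

0x65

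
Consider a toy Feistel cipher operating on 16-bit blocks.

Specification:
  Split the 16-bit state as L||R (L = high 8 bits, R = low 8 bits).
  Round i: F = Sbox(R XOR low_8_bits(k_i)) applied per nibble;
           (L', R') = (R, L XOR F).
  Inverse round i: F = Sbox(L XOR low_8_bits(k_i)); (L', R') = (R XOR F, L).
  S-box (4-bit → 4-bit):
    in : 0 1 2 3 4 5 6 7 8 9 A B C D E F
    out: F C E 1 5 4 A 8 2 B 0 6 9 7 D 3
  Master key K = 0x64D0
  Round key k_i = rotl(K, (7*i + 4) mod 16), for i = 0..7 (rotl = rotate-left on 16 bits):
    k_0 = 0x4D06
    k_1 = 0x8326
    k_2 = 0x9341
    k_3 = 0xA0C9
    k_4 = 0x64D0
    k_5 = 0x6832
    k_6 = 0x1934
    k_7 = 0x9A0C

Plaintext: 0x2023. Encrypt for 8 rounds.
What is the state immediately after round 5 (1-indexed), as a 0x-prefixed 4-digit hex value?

s_0 = plaintext = 0x2023
s_1 = Round(s_0, k_0) = 0x23C4
s_2 = Round(s_1, k_1) = 0xC4FD
s_3 = Round(s_2, k_2) = 0xFDAD
s_4 = Round(s_3, k_3) = 0xAD58
s_5 = Round(s_4, k_4) = 0x588F
s_6 = Round(s_5, k_5) = 0x8F3F
s_7 = Round(s_6, k_6) = 0x3F79
s_8 = Round(s_7, k_7) = 0x79BB

0x588F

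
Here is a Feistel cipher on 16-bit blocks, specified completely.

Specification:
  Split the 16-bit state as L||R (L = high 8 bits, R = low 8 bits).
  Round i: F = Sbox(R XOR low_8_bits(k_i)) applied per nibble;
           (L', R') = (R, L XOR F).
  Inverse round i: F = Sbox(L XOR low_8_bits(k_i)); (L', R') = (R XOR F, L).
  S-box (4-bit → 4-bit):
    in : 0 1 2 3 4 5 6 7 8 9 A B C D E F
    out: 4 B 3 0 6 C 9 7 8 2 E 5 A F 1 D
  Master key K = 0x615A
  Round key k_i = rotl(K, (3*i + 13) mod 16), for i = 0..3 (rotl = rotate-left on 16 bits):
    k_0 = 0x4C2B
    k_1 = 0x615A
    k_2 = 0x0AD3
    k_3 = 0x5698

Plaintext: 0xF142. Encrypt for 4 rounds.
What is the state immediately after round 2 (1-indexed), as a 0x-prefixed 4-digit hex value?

s_0 = plaintext = 0xF142
s_1 = Round(s_0, k_0) = 0x4263
s_2 = Round(s_1, k_1) = 0x6340
s_3 = Round(s_2, k_2) = 0x4043
s_4 = Round(s_3, k_3) = 0x43B5

0x6340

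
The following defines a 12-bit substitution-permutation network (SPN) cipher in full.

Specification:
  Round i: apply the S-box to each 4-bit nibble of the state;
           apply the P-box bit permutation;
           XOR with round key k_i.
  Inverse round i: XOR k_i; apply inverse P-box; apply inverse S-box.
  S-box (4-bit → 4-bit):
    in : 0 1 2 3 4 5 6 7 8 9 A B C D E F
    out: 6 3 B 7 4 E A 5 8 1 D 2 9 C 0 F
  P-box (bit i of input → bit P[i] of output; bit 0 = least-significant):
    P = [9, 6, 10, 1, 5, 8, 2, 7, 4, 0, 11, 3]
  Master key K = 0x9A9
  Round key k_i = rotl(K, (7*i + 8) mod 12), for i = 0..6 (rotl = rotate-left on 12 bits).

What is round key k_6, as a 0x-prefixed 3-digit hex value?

0x6A6

K = 0x9A9
k_0 = rotl(K, (7*0+8) mod 12) = rotl(K, 8) = 0x99A
k_1 = rotl(K, (7*1+8) mod 12) = rotl(K, 3) = 0xD4C
k_2 = rotl(K, (7*2+8) mod 12) = rotl(K, 10) = 0x66A
k_3 = rotl(K, (7*3+8) mod 12) = rotl(K, 5) = 0x533
k_4 = rotl(K, (7*4+8) mod 12) = rotl(K, 0) = 0x9A9
k_5 = rotl(K, (7*5+8) mod 12) = rotl(K, 7) = 0x4CD
k_6 = rotl(K, (7*6+8) mod 12) = rotl(K, 2) = 0x6A6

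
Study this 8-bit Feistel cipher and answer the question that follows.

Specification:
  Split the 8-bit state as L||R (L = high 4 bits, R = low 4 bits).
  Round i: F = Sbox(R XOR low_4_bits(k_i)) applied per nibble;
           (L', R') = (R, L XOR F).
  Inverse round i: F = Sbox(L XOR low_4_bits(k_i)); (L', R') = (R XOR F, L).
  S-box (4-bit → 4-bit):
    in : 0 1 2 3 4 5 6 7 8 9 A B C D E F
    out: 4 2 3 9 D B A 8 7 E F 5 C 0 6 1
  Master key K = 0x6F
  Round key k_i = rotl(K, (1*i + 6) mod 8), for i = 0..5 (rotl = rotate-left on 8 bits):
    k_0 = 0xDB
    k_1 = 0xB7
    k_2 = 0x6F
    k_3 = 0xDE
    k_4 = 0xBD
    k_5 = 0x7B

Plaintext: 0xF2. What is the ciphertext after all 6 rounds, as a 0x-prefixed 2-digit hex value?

0x93

s_0 = plaintext = 0xF2
s_1 = Round(s_0, k_0) = 0x21
s_2 = Round(s_1, k_1) = 0x18
s_3 = Round(s_2, k_2) = 0x89
s_4 = Round(s_3, k_3) = 0x90
s_5 = Round(s_4, k_4) = 0x09
s_6 = Round(s_5, k_5) = 0x93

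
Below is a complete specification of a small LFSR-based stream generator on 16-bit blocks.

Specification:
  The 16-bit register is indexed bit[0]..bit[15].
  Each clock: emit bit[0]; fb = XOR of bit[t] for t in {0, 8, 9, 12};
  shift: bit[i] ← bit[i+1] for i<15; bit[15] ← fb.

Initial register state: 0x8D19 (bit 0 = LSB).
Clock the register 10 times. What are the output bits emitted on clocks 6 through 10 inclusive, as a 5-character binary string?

reg_0 = 0x8D19
clock 1: out=1, reg = 0x468C
clock 2: out=0, reg = 0xA346
clock 3: out=0, reg = 0x51A3
clock 4: out=1, reg = 0xA8D1
clock 5: out=1, reg = 0xD468
clock 6: out=0, reg = 0xEA34
clock 7: out=0, reg = 0xF51A
clock 8: out=0, reg = 0x7A8D
clock 9: out=1, reg = 0xBD46
clock 10: out=0, reg = 0x5EA3

00010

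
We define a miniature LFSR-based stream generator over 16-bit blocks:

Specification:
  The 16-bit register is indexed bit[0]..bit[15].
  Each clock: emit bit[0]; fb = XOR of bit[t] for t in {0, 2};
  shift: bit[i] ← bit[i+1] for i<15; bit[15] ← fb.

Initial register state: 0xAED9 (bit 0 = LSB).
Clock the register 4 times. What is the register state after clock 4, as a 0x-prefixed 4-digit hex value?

0xFAED

reg_0 = 0xAED9
clock 1: out=1, reg = 0xD76C
clock 2: out=0, reg = 0xEBB6
clock 3: out=0, reg = 0xF5DB
clock 4: out=1, reg = 0xFAED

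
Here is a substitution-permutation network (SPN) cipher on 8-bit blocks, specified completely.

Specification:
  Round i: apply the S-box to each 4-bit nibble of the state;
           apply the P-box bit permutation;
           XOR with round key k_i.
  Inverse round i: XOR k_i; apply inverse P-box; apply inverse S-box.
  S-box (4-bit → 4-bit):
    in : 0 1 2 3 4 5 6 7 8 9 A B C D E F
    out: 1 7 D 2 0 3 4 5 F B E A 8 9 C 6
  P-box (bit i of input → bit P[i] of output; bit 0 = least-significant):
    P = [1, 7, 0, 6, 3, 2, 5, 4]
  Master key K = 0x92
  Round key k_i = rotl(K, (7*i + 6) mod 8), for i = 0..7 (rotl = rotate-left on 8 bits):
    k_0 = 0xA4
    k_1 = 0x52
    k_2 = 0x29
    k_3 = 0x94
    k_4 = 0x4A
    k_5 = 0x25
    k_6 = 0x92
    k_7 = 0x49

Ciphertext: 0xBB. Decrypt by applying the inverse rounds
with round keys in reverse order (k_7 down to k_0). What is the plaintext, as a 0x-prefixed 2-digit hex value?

0x03

s_0 = ciphertext = 0xBB
s_1 = InvRound(s_0, k_7) = 0xE9
s_2 = InvRound(s_1, k_6) = 0x22
s_3 = InvRound(s_2, k_5) = 0x37
s_4 = InvRound(s_3, k_4) = 0x8E
s_5 = InvRound(s_4, k_3) = 0xD0
s_6 = InvRound(s_5, k_2) = 0x2A
s_7 = InvRound(s_6, k_1) = 0x2C
s_8 = InvRound(s_7, k_0) = 0x03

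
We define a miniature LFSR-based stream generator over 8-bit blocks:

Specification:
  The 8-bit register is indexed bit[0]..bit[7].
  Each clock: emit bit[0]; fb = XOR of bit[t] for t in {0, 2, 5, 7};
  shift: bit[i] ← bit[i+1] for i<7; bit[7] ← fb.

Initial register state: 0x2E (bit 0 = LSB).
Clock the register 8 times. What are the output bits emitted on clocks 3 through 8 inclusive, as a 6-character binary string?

reg_0 = 0x2E
clock 1: out=0, reg = 0x17
clock 2: out=1, reg = 0x0B
clock 3: out=1, reg = 0x85
clock 4: out=1, reg = 0xC2
clock 5: out=0, reg = 0xE1
clock 6: out=1, reg = 0xF0
clock 7: out=0, reg = 0x78
clock 8: out=0, reg = 0xBC

110100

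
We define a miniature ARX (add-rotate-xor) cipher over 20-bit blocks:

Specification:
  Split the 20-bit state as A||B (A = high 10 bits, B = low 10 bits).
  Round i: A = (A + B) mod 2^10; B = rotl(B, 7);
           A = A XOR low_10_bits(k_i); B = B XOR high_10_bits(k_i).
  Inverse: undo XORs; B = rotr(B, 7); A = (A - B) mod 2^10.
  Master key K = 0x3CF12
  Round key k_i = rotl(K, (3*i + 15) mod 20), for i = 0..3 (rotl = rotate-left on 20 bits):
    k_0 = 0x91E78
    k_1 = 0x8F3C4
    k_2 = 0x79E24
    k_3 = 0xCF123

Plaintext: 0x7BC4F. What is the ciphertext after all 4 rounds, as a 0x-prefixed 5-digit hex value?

0x46CD4

s_0 = plaintext = 0x7BC4F
s_1 = Round(s_0, k_0) = 0x119CE
s_2 = Round(s_1, k_1) = 0x74105
s_3 = Round(s_2, k_2) = 0x3C747
s_4 = Round(s_3, k_3) = 0x46CD4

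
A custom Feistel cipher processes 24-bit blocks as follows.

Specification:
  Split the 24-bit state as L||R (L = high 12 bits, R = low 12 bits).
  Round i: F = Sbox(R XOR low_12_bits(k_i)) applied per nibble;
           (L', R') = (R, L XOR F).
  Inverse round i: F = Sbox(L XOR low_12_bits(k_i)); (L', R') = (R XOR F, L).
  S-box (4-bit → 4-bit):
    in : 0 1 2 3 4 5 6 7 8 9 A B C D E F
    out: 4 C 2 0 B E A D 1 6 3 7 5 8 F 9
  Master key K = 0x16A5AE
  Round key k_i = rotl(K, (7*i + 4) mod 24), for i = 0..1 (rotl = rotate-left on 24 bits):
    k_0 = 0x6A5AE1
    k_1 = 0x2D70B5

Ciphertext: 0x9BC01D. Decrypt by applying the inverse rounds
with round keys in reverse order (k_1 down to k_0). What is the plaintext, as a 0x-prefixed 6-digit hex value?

s_0 = ciphertext = 0x9BC01D
s_1 = InvRound(s_0, k_1) = 0x65B9BC
s_2 = InvRound(s_1, k_0) = 0xCCF65B

0xCCF65B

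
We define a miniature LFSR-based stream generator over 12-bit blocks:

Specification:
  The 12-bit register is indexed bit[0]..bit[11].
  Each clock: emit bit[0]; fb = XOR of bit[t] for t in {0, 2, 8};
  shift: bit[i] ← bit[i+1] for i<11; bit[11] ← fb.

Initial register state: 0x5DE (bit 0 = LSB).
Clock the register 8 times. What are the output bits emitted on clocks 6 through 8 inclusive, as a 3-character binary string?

011

reg_0 = 0x5DE
clock 1: out=0, reg = 0x2EF
clock 2: out=1, reg = 0x177
clock 3: out=1, reg = 0x8BB
clock 4: out=1, reg = 0xC5D
clock 5: out=1, reg = 0x62E
clock 6: out=0, reg = 0xB17
clock 7: out=1, reg = 0xD8B
clock 8: out=1, reg = 0x6C5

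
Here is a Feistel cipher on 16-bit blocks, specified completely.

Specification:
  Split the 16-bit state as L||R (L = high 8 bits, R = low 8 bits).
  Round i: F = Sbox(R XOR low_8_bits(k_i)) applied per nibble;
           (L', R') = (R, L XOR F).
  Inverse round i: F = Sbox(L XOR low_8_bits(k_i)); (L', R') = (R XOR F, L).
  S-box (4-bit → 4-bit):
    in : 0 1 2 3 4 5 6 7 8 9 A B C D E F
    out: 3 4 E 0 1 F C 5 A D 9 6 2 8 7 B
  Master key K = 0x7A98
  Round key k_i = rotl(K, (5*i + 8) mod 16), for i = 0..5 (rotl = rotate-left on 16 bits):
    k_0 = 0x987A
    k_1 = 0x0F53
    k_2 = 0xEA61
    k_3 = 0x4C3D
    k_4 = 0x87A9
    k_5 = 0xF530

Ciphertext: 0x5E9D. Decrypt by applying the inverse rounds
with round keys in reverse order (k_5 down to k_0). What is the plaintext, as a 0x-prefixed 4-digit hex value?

0x645C

s_0 = ciphertext = 0x5E9D
s_1 = InvRound(s_0, k_5) = 0x5A5E
s_2 = InvRound(s_1, k_4) = 0xEE5A
s_3 = InvRound(s_2, k_3) = 0xDAEE
s_4 = InvRound(s_3, k_2) = 0x88DA
s_5 = InvRound(s_4, k_1) = 0x5C88
s_6 = InvRound(s_5, k_0) = 0x645C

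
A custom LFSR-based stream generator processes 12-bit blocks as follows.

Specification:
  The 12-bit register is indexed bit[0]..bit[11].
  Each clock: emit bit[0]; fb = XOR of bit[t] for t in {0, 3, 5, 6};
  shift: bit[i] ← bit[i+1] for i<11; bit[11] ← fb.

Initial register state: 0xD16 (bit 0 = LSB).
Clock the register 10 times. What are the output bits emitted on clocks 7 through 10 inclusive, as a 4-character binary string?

reg_0 = 0xD16
clock 1: out=0, reg = 0x68B
clock 2: out=1, reg = 0x345
clock 3: out=1, reg = 0x1A2
clock 4: out=0, reg = 0x8D1
clock 5: out=1, reg = 0x468
clock 6: out=0, reg = 0xA34
clock 7: out=0, reg = 0xD1A
clock 8: out=0, reg = 0xE8D
clock 9: out=1, reg = 0x746
clock 10: out=0, reg = 0xBA3

0010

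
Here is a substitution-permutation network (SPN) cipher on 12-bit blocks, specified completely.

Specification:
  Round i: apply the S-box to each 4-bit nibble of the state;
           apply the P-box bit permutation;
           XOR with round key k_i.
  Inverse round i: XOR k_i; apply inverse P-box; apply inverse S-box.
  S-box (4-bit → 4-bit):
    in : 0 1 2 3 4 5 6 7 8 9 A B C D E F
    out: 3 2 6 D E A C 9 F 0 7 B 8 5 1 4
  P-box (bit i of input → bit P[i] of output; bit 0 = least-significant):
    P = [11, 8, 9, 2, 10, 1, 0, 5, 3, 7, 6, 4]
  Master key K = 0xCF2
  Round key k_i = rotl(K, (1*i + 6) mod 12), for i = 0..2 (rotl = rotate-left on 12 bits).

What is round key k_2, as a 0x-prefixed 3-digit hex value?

K = 0xCF2
k_0 = rotl(K, (1*0+6) mod 12) = rotl(K, 6) = 0xCB3
k_1 = rotl(K, (1*1+6) mod 12) = rotl(K, 7) = 0x967
k_2 = rotl(K, (1*2+6) mod 12) = rotl(K, 8) = 0x2CF

0x2CF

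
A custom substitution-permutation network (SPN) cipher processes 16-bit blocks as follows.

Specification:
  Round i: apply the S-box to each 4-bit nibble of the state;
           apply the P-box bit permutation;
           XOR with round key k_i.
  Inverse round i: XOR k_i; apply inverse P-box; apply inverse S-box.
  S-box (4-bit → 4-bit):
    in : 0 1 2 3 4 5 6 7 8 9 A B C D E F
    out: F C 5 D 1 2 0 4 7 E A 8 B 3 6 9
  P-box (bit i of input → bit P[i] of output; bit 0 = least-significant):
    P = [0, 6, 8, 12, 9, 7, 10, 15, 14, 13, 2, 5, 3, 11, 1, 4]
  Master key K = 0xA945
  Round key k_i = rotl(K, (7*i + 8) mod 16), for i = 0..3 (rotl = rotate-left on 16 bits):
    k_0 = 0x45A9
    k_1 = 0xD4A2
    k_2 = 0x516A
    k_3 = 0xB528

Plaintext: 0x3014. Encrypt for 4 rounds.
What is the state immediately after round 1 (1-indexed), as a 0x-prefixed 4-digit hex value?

0xA196

s_0 = plaintext = 0x3014
s_1 = Round(s_0, k_0) = 0xA196
s_2 = Round(s_1, k_1) = 0x5816
s_3 = Round(s_2, k_2) = 0xBD6E
s_4 = Round(s_3, k_3) = 0xD478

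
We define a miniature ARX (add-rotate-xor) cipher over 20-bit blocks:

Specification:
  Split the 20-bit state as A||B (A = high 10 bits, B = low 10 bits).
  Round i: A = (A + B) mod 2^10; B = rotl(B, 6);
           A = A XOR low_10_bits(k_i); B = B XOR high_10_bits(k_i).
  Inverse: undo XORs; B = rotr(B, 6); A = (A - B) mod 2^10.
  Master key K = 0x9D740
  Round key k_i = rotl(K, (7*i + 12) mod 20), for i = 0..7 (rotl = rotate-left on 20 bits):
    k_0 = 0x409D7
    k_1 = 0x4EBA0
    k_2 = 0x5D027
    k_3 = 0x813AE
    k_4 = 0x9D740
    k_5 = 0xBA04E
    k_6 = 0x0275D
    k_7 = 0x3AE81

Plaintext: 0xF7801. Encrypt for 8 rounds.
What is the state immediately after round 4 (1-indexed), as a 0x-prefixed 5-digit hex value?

s_0 = plaintext = 0xF7801
s_1 = Round(s_0, k_0) = 0x82142
s_2 = Round(s_1, k_1) = 0x3A9AE
s_3 = Round(s_2, k_2) = 0xAFEEE
s_4 = Round(s_3, k_3) = 0x80DAA
s_5 = Round(s_4, k_4) = 0x3B4EF
s_6 = Round(s_5, k_5) = 0x64926
s_7 = Round(s_6, k_6) = 0x7959B
s_8 = Round(s_7, k_7) = 0x40632

0x80DAA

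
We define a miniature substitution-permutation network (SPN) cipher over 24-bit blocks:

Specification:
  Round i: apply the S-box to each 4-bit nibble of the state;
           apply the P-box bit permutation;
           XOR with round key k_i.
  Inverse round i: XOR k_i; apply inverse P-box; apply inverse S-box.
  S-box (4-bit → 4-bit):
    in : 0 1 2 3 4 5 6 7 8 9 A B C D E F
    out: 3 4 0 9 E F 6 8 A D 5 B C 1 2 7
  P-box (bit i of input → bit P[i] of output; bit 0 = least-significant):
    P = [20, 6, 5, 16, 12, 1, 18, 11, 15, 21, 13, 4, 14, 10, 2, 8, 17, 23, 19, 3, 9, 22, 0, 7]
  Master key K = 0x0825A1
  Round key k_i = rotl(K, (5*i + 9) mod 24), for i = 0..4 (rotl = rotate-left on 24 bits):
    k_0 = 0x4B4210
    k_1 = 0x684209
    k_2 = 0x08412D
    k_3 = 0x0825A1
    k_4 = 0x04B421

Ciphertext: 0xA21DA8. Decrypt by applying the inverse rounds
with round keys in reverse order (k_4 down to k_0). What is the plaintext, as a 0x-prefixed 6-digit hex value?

s_0 = ciphertext = 0xA21DA8
s_1 = InvRound(s_0, k_4) = 0xCB7FC2
s_2 = InvRound(s_1, k_3) = 0xF0D2B4
s_3 = InvRound(s_2, k_2) = 0x547BDD
s_4 = InvRound(s_3, k_1) = 0x71C490
s_5 = InvRound(s_4, k_0) = 0x3AE02D

0x3AE02D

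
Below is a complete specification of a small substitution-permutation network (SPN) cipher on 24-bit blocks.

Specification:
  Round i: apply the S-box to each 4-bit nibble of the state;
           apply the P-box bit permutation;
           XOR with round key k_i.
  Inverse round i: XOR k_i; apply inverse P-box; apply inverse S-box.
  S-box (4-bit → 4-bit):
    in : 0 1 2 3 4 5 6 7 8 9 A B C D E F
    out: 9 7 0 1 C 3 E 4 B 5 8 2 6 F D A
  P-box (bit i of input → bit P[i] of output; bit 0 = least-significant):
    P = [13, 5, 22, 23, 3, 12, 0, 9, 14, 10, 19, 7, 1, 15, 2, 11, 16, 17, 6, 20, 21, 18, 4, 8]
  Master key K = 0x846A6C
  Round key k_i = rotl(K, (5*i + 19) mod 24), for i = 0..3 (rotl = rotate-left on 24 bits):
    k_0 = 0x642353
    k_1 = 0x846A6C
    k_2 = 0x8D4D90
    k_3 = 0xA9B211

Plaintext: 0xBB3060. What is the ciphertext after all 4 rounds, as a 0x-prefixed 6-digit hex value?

0xE5EA4B

s_0 = plaintext = 0xBB3060
s_1 = Round(s_0, k_0) = 0xE251D0
s_2 = Round(s_1, k_1) = 0x2C9D77
s_3 = Round(s_2, k_2) = 0xC70957
s_4 = Round(s_3, k_3) = 0xE5EA4B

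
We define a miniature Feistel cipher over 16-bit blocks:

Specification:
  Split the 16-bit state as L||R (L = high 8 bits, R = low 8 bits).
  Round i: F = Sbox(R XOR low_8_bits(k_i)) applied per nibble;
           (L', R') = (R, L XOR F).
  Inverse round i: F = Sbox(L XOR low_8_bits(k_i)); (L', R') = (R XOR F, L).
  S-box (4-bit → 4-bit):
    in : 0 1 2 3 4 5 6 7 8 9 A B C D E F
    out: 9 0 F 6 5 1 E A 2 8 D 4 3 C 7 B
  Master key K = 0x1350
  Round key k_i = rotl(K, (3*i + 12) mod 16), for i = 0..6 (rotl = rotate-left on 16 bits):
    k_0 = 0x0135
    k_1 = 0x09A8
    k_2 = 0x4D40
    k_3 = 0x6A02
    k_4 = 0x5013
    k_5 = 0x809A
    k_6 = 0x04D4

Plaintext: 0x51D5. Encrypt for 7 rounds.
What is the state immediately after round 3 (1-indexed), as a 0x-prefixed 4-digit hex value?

s_0 = plaintext = 0x51D5
s_1 = Round(s_0, k_0) = 0xD528
s_2 = Round(s_1, k_1) = 0x28FC
s_3 = Round(s_2, k_2) = 0xFC6B
s_4 = Round(s_3, k_3) = 0x6B14
s_5 = Round(s_4, k_4) = 0x14F1
s_6 = Round(s_5, k_5) = 0xF1F0
s_7 = Round(s_6, k_6) = 0xF004

0xFC6B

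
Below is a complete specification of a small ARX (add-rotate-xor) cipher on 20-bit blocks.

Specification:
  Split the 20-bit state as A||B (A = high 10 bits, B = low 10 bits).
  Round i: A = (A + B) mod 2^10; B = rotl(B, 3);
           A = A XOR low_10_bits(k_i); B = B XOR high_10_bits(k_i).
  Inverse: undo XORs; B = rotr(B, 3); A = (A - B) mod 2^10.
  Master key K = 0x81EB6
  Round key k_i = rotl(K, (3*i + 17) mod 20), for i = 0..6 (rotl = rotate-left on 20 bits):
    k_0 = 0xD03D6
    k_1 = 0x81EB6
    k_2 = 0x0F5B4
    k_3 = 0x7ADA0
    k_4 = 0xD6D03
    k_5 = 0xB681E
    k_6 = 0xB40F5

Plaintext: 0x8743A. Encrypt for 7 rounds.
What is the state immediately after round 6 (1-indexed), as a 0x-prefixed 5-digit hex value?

s_0 = plaintext = 0x8743A
s_1 = Round(s_0, k_0) = 0x60690
s_2 = Round(s_1, k_1) = 0xA9E82
s_3 = Round(s_2, k_2) = 0x27428
s_4 = Round(s_3, k_3) = 0x594AB
s_5 = Round(s_4, k_4) = 0xC4E02
s_6 = Round(s_5, k_5) = 0x42ECE
s_7 = Round(s_6, k_6) = 0xCB0A5

0x42ECE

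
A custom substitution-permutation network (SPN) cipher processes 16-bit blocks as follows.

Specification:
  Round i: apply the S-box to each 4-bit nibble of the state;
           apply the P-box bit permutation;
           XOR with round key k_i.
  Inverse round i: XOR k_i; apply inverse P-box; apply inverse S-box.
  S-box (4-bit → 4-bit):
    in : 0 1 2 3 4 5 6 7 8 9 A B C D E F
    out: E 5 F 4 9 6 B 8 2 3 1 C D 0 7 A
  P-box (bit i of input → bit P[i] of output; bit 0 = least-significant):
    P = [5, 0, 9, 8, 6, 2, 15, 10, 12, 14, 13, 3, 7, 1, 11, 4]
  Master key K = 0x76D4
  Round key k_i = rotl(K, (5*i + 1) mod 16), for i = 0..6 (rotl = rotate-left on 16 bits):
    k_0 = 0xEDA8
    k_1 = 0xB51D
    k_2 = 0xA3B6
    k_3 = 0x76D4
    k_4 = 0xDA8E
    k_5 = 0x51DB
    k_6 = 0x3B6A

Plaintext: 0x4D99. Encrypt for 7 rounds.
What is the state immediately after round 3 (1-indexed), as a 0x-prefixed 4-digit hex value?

s_0 = plaintext = 0x4D99
s_1 = Round(s_0, k_0) = 0xED5D
s_2 = Round(s_1, k_1) = 0x3D9B
s_3 = Round(s_2, k_2) = 0xA8F2
s_4 = Round(s_3, k_3) = 0x3171
s_5 = Round(s_4, k_4) = 0xE4AE
s_6 = Round(s_5, k_5) = 0x4B30
s_7 = Round(s_6, k_6) = 0x98F3

0xA8F2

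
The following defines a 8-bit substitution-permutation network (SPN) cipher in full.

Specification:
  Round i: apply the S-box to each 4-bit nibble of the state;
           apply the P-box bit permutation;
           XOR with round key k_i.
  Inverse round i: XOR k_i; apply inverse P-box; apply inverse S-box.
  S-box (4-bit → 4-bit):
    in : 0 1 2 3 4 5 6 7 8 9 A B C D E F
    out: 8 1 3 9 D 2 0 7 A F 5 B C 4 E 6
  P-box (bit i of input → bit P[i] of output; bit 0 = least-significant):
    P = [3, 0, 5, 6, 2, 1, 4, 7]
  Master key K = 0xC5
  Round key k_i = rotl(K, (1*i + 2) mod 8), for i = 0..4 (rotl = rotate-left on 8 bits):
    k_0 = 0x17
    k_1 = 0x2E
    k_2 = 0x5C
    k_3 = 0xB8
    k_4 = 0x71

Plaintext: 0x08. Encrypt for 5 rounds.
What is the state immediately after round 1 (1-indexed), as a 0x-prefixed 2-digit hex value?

s_0 = plaintext = 0x08
s_1 = Round(s_0, k_0) = 0xD6
s_2 = Round(s_1, k_1) = 0x3E
s_3 = Round(s_2, k_2) = 0xB9
s_4 = Round(s_3, k_3) = 0x57
s_5 = Round(s_4, k_4) = 0x5A

0xD6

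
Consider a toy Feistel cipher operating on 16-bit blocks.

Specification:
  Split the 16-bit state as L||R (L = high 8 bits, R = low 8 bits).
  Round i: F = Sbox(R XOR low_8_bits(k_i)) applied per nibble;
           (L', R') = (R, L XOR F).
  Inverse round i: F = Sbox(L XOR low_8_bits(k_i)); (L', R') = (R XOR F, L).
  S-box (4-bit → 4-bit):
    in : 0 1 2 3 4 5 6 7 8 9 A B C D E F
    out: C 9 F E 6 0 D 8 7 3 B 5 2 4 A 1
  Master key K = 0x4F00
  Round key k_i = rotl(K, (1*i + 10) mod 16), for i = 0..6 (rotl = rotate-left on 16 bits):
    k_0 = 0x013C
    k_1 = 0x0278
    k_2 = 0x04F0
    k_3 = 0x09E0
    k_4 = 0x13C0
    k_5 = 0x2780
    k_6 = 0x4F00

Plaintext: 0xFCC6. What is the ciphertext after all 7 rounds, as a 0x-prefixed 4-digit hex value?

s_0 = plaintext = 0xFCC6
s_1 = Round(s_0, k_0) = 0xC6E7
s_2 = Round(s_1, k_1) = 0xE7F7
s_3 = Round(s_2, k_2) = 0xF72F
s_4 = Round(s_3, k_3) = 0x2FD6
s_5 = Round(s_4, k_4) = 0xD6B2
s_6 = Round(s_5, k_5) = 0xB239
s_7 = Round(s_6, k_6) = 0x3951

0x3951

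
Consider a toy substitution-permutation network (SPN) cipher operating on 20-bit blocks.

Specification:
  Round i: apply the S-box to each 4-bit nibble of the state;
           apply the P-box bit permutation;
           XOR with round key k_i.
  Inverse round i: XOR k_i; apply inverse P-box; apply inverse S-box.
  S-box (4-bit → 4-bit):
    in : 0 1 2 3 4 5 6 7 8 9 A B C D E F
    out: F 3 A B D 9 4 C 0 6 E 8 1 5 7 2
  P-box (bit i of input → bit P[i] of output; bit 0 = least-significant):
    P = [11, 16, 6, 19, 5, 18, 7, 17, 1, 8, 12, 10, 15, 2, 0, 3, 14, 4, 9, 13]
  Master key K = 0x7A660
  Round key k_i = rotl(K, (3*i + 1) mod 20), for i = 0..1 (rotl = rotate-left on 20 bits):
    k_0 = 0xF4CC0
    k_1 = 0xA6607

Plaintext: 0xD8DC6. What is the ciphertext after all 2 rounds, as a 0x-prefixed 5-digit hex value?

s_0 = plaintext = 0xD8DC6
s_1 = Round(s_0, k_0) = 0xF1EA2
s_2 = Round(s_1, k_1) = 0x5F791

0x5F791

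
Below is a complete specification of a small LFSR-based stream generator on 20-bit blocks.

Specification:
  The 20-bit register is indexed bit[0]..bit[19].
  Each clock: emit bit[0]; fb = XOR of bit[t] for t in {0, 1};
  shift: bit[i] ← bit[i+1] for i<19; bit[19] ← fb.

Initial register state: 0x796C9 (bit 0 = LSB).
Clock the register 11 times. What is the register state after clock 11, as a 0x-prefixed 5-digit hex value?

0xB5AF2

reg_0 = 0x796C9
clock 1: out=1, reg = 0xBCB64
clock 2: out=0, reg = 0x5E5B2
clock 3: out=0, reg = 0xAF2D9
clock 4: out=1, reg = 0xD796C
clock 5: out=0, reg = 0x6BCB6
clock 6: out=0, reg = 0xB5E5B
clock 7: out=1, reg = 0x5AF2D
clock 8: out=1, reg = 0xAD796
clock 9: out=0, reg = 0xD6BCB
clock 10: out=1, reg = 0x6B5E5
clock 11: out=1, reg = 0xB5AF2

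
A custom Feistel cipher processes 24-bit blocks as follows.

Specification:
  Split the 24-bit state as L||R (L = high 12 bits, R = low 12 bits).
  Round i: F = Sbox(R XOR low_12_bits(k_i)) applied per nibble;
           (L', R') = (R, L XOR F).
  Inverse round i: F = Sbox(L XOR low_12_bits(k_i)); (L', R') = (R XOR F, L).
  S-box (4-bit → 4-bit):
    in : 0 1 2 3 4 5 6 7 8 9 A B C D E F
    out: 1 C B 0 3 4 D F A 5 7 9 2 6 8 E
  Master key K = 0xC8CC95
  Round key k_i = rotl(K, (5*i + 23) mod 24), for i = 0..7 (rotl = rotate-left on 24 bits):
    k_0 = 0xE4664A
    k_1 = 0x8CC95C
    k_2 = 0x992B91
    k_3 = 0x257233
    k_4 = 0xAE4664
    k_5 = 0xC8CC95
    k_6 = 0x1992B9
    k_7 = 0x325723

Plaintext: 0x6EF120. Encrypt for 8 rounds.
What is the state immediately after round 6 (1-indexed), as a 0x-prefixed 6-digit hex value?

s_0 = plaintext = 0x6EF120
s_1 = Round(s_0, k_0) = 0x120938
s_2 = Round(s_1, k_1) = 0x9380F3
s_3 = Round(s_2, k_2) = 0x0F30E3
s_4 = Round(s_3, k_3) = 0x0E3B92
s_5 = Round(s_4, k_4) = 0xB9260E
s_6 = Round(s_5, k_5) = 0x60ECCB
s_7 = Round(s_6, k_6) = 0xCCBEF5
s_8 = Round(s_7, k_7) = 0xEF59A6

0x60ECCB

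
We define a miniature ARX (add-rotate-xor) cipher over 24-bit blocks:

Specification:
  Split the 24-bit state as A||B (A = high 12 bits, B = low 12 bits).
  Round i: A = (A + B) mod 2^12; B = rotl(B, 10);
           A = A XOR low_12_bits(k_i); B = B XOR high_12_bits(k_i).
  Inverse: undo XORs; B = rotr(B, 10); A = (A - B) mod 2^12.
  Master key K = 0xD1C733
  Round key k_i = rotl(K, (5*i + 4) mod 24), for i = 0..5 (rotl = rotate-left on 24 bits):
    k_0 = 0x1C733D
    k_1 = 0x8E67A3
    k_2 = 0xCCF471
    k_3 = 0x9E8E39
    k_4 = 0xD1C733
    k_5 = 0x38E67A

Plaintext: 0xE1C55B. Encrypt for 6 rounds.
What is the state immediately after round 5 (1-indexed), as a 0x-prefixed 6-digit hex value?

s_0 = plaintext = 0xE1C55B
s_1 = Round(s_0, k_0) = 0x04AC91
s_2 = Round(s_1, k_1) = 0xB78FC2
s_3 = Round(s_2, k_2) = 0xF4B73F
s_4 = Round(s_3, k_3) = 0x8B3427
s_5 = Round(s_4, k_4) = 0xBE9015
s_6 = Round(s_5, k_5) = 0xD8478B

0xBE9015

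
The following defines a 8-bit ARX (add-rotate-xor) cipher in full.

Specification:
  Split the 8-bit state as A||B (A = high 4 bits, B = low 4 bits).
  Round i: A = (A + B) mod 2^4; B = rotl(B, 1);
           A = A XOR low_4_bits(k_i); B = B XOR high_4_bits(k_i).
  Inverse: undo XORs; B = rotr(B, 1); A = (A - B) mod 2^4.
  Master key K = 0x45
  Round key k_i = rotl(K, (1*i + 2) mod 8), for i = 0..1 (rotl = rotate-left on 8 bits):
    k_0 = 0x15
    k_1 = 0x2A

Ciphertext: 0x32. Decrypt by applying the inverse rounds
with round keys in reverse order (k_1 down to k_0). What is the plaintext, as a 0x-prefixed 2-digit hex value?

0x48

s_0 = ciphertext = 0x32
s_1 = InvRound(s_0, k_1) = 0x90
s_2 = InvRound(s_1, k_0) = 0x48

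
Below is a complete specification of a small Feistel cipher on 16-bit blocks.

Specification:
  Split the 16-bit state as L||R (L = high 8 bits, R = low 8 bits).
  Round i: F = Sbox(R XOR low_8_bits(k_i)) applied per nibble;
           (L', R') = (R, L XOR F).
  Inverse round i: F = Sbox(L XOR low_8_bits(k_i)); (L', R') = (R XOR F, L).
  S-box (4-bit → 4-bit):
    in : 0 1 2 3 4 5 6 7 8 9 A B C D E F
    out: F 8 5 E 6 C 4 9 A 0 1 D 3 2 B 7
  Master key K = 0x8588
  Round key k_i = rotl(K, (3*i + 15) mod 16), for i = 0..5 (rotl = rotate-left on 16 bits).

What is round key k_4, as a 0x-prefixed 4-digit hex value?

K = 0x8588
k_0 = rotl(K, (3*0+15) mod 16) = rotl(K, 15) = 0x42C4
k_1 = rotl(K, (3*1+15) mod 16) = rotl(K, 2) = 0x1622
k_2 = rotl(K, (3*2+15) mod 16) = rotl(K, 5) = 0xB110
k_3 = rotl(K, (3*3+15) mod 16) = rotl(K, 8) = 0x8885
k_4 = rotl(K, (3*4+15) mod 16) = rotl(K, 11) = 0x442C

0x442C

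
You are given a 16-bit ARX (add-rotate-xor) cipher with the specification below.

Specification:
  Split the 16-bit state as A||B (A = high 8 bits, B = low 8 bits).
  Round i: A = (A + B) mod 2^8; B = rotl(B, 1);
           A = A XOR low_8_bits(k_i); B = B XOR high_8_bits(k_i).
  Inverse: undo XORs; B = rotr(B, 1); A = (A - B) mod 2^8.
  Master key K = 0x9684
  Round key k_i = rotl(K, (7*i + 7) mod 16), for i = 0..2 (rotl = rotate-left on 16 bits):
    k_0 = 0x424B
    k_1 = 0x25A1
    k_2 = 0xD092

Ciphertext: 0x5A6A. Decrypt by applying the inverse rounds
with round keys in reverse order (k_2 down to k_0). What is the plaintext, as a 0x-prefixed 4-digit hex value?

0x863F

s_0 = ciphertext = 0x5A6A
s_1 = InvRound(s_0, k_2) = 0x6B5D
s_2 = InvRound(s_1, k_1) = 0x8E3C
s_3 = InvRound(s_2, k_0) = 0x863F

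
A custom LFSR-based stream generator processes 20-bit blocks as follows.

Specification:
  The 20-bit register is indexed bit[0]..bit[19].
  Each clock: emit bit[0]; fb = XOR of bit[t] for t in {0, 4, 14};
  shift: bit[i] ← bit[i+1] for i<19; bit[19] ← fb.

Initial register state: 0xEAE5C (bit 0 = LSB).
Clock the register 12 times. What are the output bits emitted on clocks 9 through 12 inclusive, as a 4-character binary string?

reg_0 = 0xEAE5C
clock 1: out=0, reg = 0xF572E
clock 2: out=0, reg = 0xFAB97
clock 3: out=1, reg = 0x7D5CB
clock 4: out=1, reg = 0x3EAE5
clock 5: out=1, reg = 0x1F572
clock 6: out=0, reg = 0x0FAB9
clock 7: out=1, reg = 0x87D5C
clock 8: out=0, reg = 0x43EAE
clock 9: out=0, reg = 0x21F57
clock 10: out=1, reg = 0x10FAB
clock 11: out=1, reg = 0x887D5
clock 12: out=1, reg = 0x443EA

0111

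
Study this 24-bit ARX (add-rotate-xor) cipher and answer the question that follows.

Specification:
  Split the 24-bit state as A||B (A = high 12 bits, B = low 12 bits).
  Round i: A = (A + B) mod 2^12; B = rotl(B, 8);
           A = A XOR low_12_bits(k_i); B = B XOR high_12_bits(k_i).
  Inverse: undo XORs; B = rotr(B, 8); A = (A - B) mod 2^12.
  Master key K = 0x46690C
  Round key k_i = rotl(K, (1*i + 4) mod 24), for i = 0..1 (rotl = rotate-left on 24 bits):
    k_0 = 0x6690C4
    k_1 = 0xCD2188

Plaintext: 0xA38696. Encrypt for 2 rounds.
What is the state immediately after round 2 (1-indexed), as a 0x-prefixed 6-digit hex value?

0x182CD2

s_0 = plaintext = 0xA38696
s_1 = Round(s_0, k_0) = 0x00A000
s_2 = Round(s_1, k_1) = 0x182CD2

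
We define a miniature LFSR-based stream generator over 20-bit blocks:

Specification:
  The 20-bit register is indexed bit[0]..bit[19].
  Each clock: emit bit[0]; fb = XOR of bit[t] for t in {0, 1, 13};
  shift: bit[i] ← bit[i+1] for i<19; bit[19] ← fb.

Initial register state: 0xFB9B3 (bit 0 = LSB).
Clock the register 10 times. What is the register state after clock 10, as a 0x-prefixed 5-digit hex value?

0xA5FEE

reg_0 = 0xFB9B3
clock 1: out=1, reg = 0xFDCD9
clock 2: out=1, reg = 0xFEE6C
clock 3: out=0, reg = 0xFF736
clock 4: out=0, reg = 0x7FB9B
clock 5: out=1, reg = 0xBFDCD
clock 6: out=1, reg = 0x5FEE6
clock 7: out=0, reg = 0x2FF73
clock 8: out=1, reg = 0x97FB9
clock 9: out=1, reg = 0x4BFDC
clock 10: out=0, reg = 0xA5FEE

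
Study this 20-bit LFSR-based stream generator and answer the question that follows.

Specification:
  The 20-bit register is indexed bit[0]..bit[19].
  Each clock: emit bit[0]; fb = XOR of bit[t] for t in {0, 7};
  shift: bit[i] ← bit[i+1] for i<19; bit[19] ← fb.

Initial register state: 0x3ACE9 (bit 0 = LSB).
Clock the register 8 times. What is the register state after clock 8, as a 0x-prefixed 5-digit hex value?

reg_0 = 0x3ACE9
clock 1: out=1, reg = 0x1D674
clock 2: out=0, reg = 0x0EB3A
clock 3: out=0, reg = 0x0759D
clock 4: out=1, reg = 0x03ACE
clock 5: out=0, reg = 0x81D67
clock 6: out=1, reg = 0xC0EB3
clock 7: out=1, reg = 0x60759
clock 8: out=1, reg = 0xB03AC

0xB03AC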